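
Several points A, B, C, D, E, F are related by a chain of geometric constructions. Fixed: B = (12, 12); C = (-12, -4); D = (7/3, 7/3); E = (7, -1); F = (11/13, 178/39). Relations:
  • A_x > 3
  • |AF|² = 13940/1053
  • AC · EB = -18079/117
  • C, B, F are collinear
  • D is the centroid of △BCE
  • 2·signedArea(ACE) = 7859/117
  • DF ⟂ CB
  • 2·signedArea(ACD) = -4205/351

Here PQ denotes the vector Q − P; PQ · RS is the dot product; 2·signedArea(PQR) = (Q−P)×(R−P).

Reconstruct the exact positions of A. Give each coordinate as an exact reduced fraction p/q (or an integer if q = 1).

A = (397/117, 230/117)

1. A_x = 397/117  [2·signedArea(ACD) = -4205/351 ∩ AC · EB = -18079/117]
2. A_y = 230/117  [2·signedArea(ACD) = -4205/351 ∩ AC · EB = -18079/117]
   → A = (397/117, 230/117)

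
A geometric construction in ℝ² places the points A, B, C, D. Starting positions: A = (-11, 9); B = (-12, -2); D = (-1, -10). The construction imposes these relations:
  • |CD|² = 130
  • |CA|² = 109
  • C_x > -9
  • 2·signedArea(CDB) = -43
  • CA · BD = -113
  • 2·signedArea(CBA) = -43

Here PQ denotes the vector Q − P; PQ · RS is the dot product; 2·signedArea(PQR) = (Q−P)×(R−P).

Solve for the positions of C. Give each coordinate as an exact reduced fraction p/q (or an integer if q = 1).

1. C_x = -8  [2·signedArea(CBA) = -43 ∩ 2·signedArea(CDB) = -43]
2. C_y = -1  [2·signedArea(CBA) = -43 ∩ 2·signedArea(CDB) = -43]
   → C = (-8, -1)

C = (-8, -1)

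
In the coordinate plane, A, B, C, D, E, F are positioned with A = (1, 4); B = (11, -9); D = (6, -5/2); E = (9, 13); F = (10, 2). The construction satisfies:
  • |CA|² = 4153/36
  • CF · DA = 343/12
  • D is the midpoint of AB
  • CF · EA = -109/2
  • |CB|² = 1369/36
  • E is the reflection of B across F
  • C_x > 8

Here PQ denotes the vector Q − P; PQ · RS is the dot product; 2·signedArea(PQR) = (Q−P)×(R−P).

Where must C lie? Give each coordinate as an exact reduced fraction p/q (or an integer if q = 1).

C = (9, -19/6)

1. C_x = 9  [CF · DA = 343/12 ∩ CF · EA = -109/2]
2. C_y = -19/6  [CF · DA = 343/12 ∩ CF · EA = -109/2]
   → C = (9, -19/6)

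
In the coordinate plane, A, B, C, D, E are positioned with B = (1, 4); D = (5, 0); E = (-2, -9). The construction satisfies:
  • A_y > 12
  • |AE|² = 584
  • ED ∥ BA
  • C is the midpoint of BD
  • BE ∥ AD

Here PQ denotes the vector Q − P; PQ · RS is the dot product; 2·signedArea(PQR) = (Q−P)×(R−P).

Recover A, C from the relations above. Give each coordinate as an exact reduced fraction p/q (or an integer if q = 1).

1. A_x = 8  [BE ∥ AD ∩ ED ∥ BA]
2. A_y = 13  [BE ∥ AD ∩ ED ∥ BA]
   → A = (8, 13)
3. C_x = 3  [C is the midpoint of BD]
4. C_y = 2  [C is the midpoint of BD]
   → C = (3, 2)

A = (8, 13)
C = (3, 2)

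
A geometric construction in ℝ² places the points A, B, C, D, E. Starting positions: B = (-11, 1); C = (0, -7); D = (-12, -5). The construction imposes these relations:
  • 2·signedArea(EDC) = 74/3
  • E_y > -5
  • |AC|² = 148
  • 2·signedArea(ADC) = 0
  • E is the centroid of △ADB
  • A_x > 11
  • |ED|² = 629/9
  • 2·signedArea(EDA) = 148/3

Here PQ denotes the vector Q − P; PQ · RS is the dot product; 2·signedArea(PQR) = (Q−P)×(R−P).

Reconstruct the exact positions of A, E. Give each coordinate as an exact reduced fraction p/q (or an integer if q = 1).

1. A_x = 12  [line 2·x + 12·y + 84 = 0 ∩ |AC|² = 148]
2. A_y = -9  [line 2·x + 12·y + 84 = 0 ∩ |AC|² = 148]
   → A = (12, -9)
3. E_x = -11/3  [E is the centroid of △ADB]
4. E_y = -13/3  [E is the centroid of △ADB]
   → E = (-11/3, -13/3)

A = (12, -9)
E = (-11/3, -13/3)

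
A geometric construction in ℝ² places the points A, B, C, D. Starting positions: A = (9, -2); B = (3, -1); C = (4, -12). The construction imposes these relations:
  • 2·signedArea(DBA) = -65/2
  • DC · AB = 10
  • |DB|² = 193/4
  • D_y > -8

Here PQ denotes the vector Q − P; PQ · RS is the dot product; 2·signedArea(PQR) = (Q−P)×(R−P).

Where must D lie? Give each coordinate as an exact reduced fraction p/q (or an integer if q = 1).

1. D_x = 13/2  [2·signedArea(DBA) = -65/2 ∩ DC · AB = 10]
2. D_y = -7  [2·signedArea(DBA) = -65/2 ∩ DC · AB = 10]
   → D = (13/2, -7)

D = (13/2, -7)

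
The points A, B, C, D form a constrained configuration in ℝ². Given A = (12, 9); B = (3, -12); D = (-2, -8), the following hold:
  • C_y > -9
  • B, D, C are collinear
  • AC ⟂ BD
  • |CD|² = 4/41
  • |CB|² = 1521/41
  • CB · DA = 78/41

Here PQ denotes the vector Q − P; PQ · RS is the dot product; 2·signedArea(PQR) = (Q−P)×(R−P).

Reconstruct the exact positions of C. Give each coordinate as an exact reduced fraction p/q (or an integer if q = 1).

C = (-72/41, -336/41)

1. C_x = -72/41  [B, D, C are collinear ∩ AC ⟂ BD]
2. C_y = -336/41  [B, D, C are collinear ∩ AC ⟂ BD]
   → C = (-72/41, -336/41)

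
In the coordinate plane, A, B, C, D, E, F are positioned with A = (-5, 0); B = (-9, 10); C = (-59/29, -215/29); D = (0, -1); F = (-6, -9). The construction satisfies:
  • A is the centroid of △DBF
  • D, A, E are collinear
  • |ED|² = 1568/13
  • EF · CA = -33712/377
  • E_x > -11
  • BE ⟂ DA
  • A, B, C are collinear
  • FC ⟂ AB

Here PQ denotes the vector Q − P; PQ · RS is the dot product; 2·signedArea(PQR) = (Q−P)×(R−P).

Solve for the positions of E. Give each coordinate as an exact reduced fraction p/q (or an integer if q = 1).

E = (-140/13, 15/13)

1. E_x = -140/13  [D, A, E are collinear ∩ BE ⟂ DA]
2. E_y = 15/13  [D, A, E are collinear ∩ BE ⟂ DA]
   → E = (-140/13, 15/13)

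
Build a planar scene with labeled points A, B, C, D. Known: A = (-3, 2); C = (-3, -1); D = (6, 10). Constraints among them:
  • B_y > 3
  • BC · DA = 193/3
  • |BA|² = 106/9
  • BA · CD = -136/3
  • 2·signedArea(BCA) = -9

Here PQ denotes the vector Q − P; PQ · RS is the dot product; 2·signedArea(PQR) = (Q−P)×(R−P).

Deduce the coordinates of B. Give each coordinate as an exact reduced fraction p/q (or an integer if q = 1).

1. B_x = 0  [BC · DA = 193/3 ∩ 2·signedArea(BCA) = -9]
2. B_y = 11/3  [BC · DA = 193/3 ∩ 2·signedArea(BCA) = -9]
   → B = (0, 11/3)

B = (0, 11/3)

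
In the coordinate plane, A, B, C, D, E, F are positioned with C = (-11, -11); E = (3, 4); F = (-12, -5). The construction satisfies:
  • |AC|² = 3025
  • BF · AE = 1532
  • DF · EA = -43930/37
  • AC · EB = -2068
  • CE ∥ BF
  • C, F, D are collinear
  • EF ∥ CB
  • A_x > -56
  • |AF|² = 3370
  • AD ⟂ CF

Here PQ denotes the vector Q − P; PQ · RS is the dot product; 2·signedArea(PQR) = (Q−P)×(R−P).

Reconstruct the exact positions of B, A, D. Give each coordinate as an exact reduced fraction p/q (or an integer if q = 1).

A = (-55, -44)
B = (-26, -20)
D = (-253/37, -1331/37)

1. B_x = -26  [CE ∥ BF ∩ EF ∥ CB]
2. B_y = -20  [CE ∥ BF ∩ EF ∥ CB]
   → B = (-26, -20)
3. A_x = -55  [AC · EB = -2068 ∩ BF · AE = 1532]
4. A_y = -44  [AC · EB = -2068 ∩ BF · AE = 1532]
   → A = (-55, -44)
5. D_x = -253/37  [C, F, D are collinear ∩ AD ⟂ CF]
6. D_y = -1331/37  [C, F, D are collinear ∩ AD ⟂ CF]
   → D = (-253/37, -1331/37)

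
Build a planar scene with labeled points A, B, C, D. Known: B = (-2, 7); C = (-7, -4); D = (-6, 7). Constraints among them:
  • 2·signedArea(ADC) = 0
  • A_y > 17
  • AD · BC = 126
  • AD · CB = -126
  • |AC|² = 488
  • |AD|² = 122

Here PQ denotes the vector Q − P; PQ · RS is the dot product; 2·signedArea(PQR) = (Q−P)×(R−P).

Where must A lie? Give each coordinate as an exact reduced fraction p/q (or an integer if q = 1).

1. A_x = -5  [2·signedArea(ADC) = 0 ∩ AD · BC = 126]
2. A_y = 18  [2·signedArea(ADC) = 0 ∩ AD · BC = 126]
   → A = (-5, 18)

A = (-5, 18)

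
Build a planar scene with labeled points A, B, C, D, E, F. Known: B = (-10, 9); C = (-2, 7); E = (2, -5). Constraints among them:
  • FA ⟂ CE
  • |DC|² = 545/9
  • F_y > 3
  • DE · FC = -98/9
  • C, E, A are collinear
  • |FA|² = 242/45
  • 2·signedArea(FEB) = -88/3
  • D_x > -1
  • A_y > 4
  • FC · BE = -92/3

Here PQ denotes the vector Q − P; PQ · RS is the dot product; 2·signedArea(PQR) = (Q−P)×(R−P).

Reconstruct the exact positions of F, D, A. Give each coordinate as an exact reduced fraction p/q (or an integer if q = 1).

A = (-17/15, 22/5)
D = (-2/3, -2/3)
F = (-10/3, 11/3)

1. F_x = -10/3  [2·signedArea(FEB) = -88/3 ∩ FC · BE = -92/3]
2. F_y = 11/3  [2·signedArea(FEB) = -88/3 ∩ FC · BE = -92/3]
   → F = (-10/3, 11/3)
3. D_x = -2/3  [line -4/3·x + -10/3·y + -28/9 = 0 ∩ |DC|² = 545/9]
4. D_y = -2/3  [line -4/3·x + -10/3·y + -28/9 = 0 ∩ |DC|² = 545/9]
   → D = (-2/3, -2/3)
5. A_x = -17/15  [C, E, A are collinear ∩ FA ⟂ CE]
6. A_y = 22/5  [C, E, A are collinear ∩ FA ⟂ CE]
   → A = (-17/15, 22/5)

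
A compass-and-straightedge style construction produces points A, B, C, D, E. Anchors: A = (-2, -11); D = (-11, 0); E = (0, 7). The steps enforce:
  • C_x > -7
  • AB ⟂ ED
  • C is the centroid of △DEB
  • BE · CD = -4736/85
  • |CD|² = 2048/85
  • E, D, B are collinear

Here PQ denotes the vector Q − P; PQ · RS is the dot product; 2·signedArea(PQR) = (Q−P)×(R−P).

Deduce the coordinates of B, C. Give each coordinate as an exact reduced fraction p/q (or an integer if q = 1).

B = (-814/85, 77/85)
C = (-583/85, 224/85)

1. B_x = -814/85  [E, D, B are collinear ∩ AB ⟂ ED]
2. B_y = 77/85  [E, D, B are collinear ∩ AB ⟂ ED]
   → B = (-814/85, 77/85)
3. C_x = -583/85  [C is the centroid of △DEB]
4. C_y = 224/85  [C is the centroid of △DEB]
   → C = (-583/85, 224/85)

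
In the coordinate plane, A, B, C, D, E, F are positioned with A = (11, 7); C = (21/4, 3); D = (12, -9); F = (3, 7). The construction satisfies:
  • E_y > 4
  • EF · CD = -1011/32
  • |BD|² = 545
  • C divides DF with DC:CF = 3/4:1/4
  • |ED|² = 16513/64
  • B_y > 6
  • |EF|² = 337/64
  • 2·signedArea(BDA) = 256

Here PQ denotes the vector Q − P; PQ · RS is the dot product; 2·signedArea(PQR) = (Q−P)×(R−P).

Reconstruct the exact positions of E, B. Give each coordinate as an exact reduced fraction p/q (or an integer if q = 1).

1. E_x = 33/8  [line -27/4·x + 12·y + -1029/32 = 0 ∩ |EF|² = 337/64]
2. E_y = 5  [line -27/4·x + 12·y + -1029/32 = 0 ∩ |EF|² = 337/64]
   → E = (33/8, 5)
3. B_x = -5  [line -16·x + -1·y + -73 = 0 ∩ |BD|² = 545]
4. B_y = 7  [line -16·x + -1·y + -73 = 0 ∩ |BD|² = 545]
   → B = (-5, 7)

B = (-5, 7)
E = (33/8, 5)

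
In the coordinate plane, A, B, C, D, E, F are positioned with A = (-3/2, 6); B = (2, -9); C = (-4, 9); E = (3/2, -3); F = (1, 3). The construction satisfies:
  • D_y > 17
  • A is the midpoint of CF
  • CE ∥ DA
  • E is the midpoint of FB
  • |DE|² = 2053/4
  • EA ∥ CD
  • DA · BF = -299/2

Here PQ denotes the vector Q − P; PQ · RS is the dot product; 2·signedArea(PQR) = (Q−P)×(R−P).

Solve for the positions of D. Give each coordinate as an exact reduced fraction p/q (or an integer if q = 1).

D = (-7, 18)

1. D_x = -7  [CE ∥ DA ∩ EA ∥ CD]
2. D_y = 18  [CE ∥ DA ∩ EA ∥ CD]
   → D = (-7, 18)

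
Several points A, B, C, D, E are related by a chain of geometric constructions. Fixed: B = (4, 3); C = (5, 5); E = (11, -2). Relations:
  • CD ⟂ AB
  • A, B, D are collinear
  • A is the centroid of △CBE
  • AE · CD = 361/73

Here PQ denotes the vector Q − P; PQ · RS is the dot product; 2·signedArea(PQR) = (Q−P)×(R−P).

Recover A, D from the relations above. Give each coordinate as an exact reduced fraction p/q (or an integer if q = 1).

A = (20/3, 2)
D = (308/73, 213/73)

1. A_x = 20/3  [A is the centroid of △CBE]
2. A_y = 2  [A is the centroid of △CBE]
   → A = (20/3, 2)
3. D_x = 308/73  [A, B, D are collinear ∩ CD ⟂ AB]
4. D_y = 213/73  [A, B, D are collinear ∩ CD ⟂ AB]
   → D = (308/73, 213/73)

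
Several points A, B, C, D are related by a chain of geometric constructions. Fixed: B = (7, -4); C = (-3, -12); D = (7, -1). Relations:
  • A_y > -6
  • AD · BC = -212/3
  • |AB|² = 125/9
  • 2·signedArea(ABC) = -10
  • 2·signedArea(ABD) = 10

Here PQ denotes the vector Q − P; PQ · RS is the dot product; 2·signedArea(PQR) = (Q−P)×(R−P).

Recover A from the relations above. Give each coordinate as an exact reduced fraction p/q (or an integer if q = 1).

1. A_x = 11/3  [AD · BC = -212/3 ∩ 2·signedArea(ABC) = -10]
2. A_y = -17/3  [AD · BC = -212/3 ∩ 2·signedArea(ABC) = -10]
   → A = (11/3, -17/3)

A = (11/3, -17/3)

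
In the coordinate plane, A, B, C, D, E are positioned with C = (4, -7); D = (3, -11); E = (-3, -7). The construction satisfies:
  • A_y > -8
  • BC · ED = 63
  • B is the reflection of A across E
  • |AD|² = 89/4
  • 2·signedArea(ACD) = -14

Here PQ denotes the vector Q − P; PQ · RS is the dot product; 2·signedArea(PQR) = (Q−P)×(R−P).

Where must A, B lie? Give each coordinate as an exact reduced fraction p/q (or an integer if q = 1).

1. A_x = 1/2  [line 4·x + -1·y + -9 = 0 ∩ |AD|² = 89/4]
2. A_y = -7  [line 4·x + -1·y + -9 = 0 ∩ |AD|² = 89/4]
   → A = (1/2, -7)
3. B_x = -13/2  [B is the reflection of A across E]
4. B_y = -7  [B is the reflection of A across E]
   → B = (-13/2, -7)

A = (1/2, -7)
B = (-13/2, -7)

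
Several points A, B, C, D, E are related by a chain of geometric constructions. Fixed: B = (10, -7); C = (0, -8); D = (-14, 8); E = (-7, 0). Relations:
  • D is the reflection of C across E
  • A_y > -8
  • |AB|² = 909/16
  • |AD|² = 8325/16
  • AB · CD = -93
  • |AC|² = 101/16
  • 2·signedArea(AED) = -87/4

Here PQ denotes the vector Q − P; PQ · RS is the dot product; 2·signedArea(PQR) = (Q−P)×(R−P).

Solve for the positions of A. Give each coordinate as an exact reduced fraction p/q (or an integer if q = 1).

A = (5/2, -31/4)

1. A_x = 5/2  [AB · CD = -93 ∩ 2·signedArea(AED) = -87/4]
2. A_y = -31/4  [AB · CD = -93 ∩ 2·signedArea(AED) = -87/4]
   → A = (5/2, -31/4)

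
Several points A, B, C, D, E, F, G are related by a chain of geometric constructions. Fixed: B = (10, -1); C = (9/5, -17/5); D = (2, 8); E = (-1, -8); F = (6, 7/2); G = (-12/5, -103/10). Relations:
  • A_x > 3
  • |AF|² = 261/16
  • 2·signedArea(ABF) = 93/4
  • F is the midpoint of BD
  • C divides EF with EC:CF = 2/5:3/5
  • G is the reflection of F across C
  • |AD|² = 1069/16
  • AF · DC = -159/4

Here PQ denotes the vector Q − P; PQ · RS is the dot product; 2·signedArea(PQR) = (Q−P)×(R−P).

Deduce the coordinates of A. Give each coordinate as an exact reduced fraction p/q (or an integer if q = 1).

1. A_x = 39/10  [AF · DC = -159/4 ∩ 2·signedArea(ABF) = 93/4]
2. A_y = 1/20  [AF · DC = -159/4 ∩ 2·signedArea(ABF) = 93/4]
   → A = (39/10, 1/20)

A = (39/10, 1/20)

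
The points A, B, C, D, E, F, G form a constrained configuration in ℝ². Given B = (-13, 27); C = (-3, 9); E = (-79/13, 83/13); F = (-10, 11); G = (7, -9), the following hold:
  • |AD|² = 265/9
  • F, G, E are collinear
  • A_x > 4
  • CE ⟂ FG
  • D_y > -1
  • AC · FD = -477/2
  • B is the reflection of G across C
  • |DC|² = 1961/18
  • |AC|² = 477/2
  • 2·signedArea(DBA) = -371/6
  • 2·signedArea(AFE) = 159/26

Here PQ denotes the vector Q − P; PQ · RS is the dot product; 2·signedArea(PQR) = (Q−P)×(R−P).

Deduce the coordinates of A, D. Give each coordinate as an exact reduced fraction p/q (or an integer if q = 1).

A = (9/2, -9/2)
D = (1/2, -5/6)

1. A_x = 9/2  [line 60/13·x + 51/13·y + -81/26 = 0 ∩ |AC|² = 477/2]
2. A_y = -9/2  [line 60/13·x + 51/13·y + -81/26 = 0 ∩ |AC|² = 477/2]
   → A = (9/2, -9/2)
3. D_x = 1/2  [AC · FD = -477/2 ∩ 2·signedArea(DBA) = -371/6]
4. D_y = -5/6  [AC · FD = -477/2 ∩ 2·signedArea(DBA) = -371/6]
   → D = (1/2, -5/6)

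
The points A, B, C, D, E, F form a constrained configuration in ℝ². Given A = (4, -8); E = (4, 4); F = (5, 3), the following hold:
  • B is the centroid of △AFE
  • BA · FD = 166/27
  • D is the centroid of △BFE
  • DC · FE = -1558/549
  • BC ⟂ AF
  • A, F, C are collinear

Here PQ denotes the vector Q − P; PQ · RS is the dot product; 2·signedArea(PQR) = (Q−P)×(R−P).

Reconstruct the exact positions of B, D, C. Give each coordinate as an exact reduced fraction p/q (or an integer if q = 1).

1. B_x = 13/3  [B is the centroid of △AFE]
2. B_y = -1/3  [B is the centroid of △AFE]
   → B = (13/3, -1/3)
3. D_x = 40/9  [D is the centroid of △BFE]
4. D_y = 20/9  [D is the centroid of △BFE]
   → D = (40/9, 20/9)
5. C_x = 859/183  [A, F, C are collinear ∩ BC ⟂ AF]
6. C_y = -67/183  [A, F, C are collinear ∩ BC ⟂ AF]
   → C = (859/183, -67/183)

B = (13/3, -1/3)
C = (859/183, -67/183)
D = (40/9, 20/9)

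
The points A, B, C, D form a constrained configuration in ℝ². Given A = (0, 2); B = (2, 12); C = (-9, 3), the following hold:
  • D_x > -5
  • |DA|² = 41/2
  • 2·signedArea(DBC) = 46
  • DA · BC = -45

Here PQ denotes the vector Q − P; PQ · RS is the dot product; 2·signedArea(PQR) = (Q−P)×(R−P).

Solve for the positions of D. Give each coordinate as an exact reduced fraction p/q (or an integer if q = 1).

D = (-9/2, 5/2)

1. D_x = -9/2  [2·signedArea(DBC) = 46 ∩ DA · BC = -45]
2. D_y = 5/2  [2·signedArea(DBC) = 46 ∩ DA · BC = -45]
   → D = (-9/2, 5/2)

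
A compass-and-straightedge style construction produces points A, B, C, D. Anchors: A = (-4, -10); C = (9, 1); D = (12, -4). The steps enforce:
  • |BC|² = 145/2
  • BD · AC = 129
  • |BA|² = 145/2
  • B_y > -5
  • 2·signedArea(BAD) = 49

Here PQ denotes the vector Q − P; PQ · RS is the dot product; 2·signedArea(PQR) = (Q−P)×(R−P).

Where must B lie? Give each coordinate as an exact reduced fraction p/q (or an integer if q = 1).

B = (5/2, -9/2)

1. B_x = 5/2  [2·signedArea(BAD) = 49 ∩ BD · AC = 129]
2. B_y = -9/2  [2·signedArea(BAD) = 49 ∩ BD · AC = 129]
   → B = (5/2, -9/2)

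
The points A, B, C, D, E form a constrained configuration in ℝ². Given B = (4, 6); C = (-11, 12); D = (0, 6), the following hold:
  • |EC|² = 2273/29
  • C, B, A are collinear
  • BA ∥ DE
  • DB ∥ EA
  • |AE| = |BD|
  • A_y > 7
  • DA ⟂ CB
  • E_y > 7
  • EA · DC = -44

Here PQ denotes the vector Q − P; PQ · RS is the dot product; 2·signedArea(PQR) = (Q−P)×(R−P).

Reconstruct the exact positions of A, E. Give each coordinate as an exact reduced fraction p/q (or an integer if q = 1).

1. A_x = 16/29  [C, B, A are collinear ∩ DA ⟂ CB]
2. A_y = 214/29  [C, B, A are collinear ∩ DA ⟂ CB]
   → A = (16/29, 214/29)
3. E_x = -100/29  [DB ∥ EA ∩ BA ∥ DE]
4. E_y = 214/29  [DB ∥ EA ∩ BA ∥ DE]
   → E = (-100/29, 214/29)

A = (16/29, 214/29)
E = (-100/29, 214/29)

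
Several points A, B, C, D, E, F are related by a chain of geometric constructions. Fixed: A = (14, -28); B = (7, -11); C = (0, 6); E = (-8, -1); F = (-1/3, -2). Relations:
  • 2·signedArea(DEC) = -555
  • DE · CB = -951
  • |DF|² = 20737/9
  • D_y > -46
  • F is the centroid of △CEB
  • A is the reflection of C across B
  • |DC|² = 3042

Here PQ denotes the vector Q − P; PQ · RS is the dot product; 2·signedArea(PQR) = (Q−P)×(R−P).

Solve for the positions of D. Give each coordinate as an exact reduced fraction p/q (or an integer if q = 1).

1. D_x = 21  [2·signedArea(DEC) = -555 ∩ DE · CB = -951]
2. D_y = -45  [2·signedArea(DEC) = -555 ∩ DE · CB = -951]
   → D = (21, -45)

D = (21, -45)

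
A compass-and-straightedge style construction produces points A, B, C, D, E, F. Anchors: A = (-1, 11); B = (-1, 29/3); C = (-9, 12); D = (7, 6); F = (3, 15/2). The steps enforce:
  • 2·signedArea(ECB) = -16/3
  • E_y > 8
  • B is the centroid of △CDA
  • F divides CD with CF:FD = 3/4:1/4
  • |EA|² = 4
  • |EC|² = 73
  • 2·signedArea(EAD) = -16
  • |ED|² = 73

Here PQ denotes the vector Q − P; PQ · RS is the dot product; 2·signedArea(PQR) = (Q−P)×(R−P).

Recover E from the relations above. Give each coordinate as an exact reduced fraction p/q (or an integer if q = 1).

1. E_x = -1  [2·signedArea(EAD) = -16 ∩ 2·signedArea(ECB) = -16/3]
2. E_y = 9  [2·signedArea(EAD) = -16 ∩ 2·signedArea(ECB) = -16/3]
   → E = (-1, 9)

E = (-1, 9)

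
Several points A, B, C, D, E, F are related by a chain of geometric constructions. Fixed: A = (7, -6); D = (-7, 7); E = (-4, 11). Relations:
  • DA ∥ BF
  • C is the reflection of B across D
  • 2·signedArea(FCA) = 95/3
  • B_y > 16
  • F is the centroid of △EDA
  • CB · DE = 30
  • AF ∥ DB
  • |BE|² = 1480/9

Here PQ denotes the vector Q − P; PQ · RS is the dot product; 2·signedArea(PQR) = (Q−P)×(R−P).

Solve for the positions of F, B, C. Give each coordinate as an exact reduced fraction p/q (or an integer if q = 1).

B = (-46/3, 17)
C = (4/3, -3)
F = (-4/3, 4)

1. F_x = -4/3  [F is the centroid of △EDA]
2. F_y = 4  [F is the centroid of △EDA]
   → F = (-4/3, 4)
3. B_x = -46/3  [DA ∥ BF ∩ AF ∥ DB]
4. B_y = 17  [DA ∥ BF ∩ AF ∥ DB]
   → B = (-46/3, 17)
5. C_x = 4/3  [C is the reflection of B across D]
6. C_y = -3  [C is the reflection of B across D]
   → C = (4/3, -3)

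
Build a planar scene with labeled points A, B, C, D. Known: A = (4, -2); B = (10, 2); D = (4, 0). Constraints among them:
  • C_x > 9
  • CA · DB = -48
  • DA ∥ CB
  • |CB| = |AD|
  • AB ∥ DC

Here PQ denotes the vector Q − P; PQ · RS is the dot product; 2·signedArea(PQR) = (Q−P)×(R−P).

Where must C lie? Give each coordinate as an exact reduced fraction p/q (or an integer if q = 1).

1. C_x = 10  [DA ∥ CB ∩ AB ∥ DC]
2. C_y = 4  [DA ∥ CB ∩ AB ∥ DC]
   → C = (10, 4)

C = (10, 4)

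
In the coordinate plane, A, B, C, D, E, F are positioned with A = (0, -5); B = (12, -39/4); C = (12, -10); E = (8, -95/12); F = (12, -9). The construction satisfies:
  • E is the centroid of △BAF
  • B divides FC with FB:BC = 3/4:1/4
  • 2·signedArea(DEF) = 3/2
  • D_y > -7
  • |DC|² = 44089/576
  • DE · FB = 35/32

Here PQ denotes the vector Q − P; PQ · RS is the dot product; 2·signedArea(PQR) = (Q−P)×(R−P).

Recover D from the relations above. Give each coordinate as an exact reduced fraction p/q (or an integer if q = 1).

1. D_x = 4  [DE · FB = 35/32 ∩ 2·signedArea(DEF) = 3/2]
2. D_y = -155/24  [DE · FB = 35/32 ∩ 2·signedArea(DEF) = 3/2]
   → D = (4, -155/24)

D = (4, -155/24)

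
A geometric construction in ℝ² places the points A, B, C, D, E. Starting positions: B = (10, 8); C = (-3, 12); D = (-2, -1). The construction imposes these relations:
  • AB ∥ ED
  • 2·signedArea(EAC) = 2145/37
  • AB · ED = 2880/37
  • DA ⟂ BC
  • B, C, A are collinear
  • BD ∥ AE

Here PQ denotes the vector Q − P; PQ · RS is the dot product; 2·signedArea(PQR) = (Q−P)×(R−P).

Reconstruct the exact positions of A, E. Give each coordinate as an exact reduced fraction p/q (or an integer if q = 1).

A = (58/37, 392/37)
E = (-386/37, 59/37)

1. A_x = 58/37  [B, C, A are collinear ∩ DA ⟂ BC]
2. A_y = 392/37  [B, C, A are collinear ∩ DA ⟂ BC]
   → A = (58/37, 392/37)
3. E_x = -386/37  [AB ∥ ED ∩ BD ∥ AE]
4. E_y = 59/37  [AB ∥ ED ∩ BD ∥ AE]
   → E = (-386/37, 59/37)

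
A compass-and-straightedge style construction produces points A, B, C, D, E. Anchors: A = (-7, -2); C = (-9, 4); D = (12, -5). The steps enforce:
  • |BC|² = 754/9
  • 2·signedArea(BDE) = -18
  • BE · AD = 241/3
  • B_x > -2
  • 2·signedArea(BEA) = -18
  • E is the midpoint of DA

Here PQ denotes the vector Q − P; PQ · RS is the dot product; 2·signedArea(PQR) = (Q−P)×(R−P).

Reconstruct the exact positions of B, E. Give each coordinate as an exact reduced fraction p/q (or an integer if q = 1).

B = (-4/3, -1)
E = (5/2, -7/2)

1. E_x = 5/2  [E is the midpoint of DA]
2. E_y = -7/2  [E is the midpoint of DA]
   → E = (5/2, -7/2)
3. B_x = -4/3  [2·signedArea(BDE) = -18 ∩ BE · AD = 241/3]
4. B_y = -1  [2·signedArea(BDE) = -18 ∩ BE · AD = 241/3]
   → B = (-4/3, -1)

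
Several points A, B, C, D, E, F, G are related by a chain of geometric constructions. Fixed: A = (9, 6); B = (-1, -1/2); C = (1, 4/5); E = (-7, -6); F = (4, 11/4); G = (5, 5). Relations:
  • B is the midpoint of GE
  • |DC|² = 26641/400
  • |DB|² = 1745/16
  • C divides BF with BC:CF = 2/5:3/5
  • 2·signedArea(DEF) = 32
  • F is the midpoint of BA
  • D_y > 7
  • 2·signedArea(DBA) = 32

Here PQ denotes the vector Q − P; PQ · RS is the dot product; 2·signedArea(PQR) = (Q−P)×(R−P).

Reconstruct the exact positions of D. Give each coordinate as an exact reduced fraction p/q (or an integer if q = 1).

D = (6, 29/4)

1. D_x = 6  [2·signedArea(DBA) = 32 ∩ 2·signedArea(DEF) = 32]
2. D_y = 29/4  [2·signedArea(DBA) = 32 ∩ 2·signedArea(DEF) = 32]
   → D = (6, 29/4)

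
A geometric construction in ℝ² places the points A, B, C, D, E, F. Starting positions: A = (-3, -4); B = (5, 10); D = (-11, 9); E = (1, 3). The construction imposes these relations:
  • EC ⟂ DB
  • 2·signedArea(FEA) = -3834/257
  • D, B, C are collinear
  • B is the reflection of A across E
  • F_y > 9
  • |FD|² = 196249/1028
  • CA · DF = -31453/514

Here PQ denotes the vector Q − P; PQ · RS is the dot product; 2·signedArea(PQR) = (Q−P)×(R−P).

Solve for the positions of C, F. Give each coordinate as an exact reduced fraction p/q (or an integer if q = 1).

C = (149/257, 2499/257)
F = (717/257, 5069/514)

1. C_x = 149/257  [D, B, C are collinear ∩ EC ⟂ DB]
2. C_y = 2499/257  [D, B, C are collinear ∩ EC ⟂ DB]
   → C = (149/257, 2499/257)
3. F_x = 717/257  [2·signedArea(FEA) = -3834/257 ∩ CA · DF = -31453/514]
4. F_y = 5069/514  [2·signedArea(FEA) = -3834/257 ∩ CA · DF = -31453/514]
   → F = (717/257, 5069/514)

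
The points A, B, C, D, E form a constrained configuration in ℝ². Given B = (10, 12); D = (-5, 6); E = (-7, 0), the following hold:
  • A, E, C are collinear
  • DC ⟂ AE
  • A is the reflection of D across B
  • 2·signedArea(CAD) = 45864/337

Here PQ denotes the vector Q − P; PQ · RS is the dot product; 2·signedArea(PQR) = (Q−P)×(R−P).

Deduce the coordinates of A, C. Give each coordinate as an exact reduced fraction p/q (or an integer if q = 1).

1. A_x = 25  [A is the reflection of D across B]
2. A_y = 18  [A is the reflection of D across B]
   → A = (25, 18)
3. C_x = -983/337  [A, E, C are collinear ∩ DC ⟂ AE]
4. C_y = 774/337  [A, E, C are collinear ∩ DC ⟂ AE]
   → C = (-983/337, 774/337)

A = (25, 18)
C = (-983/337, 774/337)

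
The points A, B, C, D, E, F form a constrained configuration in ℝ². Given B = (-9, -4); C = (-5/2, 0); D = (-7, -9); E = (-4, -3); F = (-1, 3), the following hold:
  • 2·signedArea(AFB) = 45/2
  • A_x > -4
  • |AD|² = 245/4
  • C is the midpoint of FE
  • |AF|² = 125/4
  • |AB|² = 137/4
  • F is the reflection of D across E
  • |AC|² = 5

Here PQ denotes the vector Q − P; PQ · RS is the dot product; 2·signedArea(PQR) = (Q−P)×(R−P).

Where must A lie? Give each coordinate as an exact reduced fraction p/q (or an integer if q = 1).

A = (-7/2, -2)

1. A_x = -7/2  [line 7·x + -8·y + 17/2 = 0 ∩ |AD|² = 245/4]
2. A_y = -2  [line 7·x + -8·y + 17/2 = 0 ∩ |AD|² = 245/4]
   → A = (-7/2, -2)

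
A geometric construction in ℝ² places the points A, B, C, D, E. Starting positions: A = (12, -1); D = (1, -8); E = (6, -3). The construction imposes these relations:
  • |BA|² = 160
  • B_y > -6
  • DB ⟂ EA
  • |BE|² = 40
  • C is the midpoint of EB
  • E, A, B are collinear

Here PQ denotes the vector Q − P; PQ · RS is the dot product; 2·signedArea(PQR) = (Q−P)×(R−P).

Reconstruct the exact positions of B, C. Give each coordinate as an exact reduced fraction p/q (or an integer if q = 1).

B = (0, -5)
C = (3, -4)

1. B_x = 0  [E, A, B are collinear ∩ DB ⟂ EA]
2. B_y = -5  [E, A, B are collinear ∩ DB ⟂ EA]
   → B = (0, -5)
3. C_x = 3  [C is the midpoint of EB]
4. C_y = -4  [C is the midpoint of EB]
   → C = (3, -4)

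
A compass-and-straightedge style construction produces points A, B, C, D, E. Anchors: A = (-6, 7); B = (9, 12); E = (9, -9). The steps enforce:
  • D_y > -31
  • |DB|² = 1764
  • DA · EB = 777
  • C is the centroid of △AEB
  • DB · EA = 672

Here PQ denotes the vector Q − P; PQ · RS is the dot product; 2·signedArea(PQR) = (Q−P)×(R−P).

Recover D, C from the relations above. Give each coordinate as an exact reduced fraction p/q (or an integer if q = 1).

C = (4, 10/3)
D = (9, -30)

1. D_x = 9  [DB · EA = 672 ∩ DA · EB = 777]
2. D_y = -30  [DB · EA = 672 ∩ DA · EB = 777]
   → D = (9, -30)
3. C_x = 4  [C is the centroid of △AEB]
4. C_y = 10/3  [C is the centroid of △AEB]
   → C = (4, 10/3)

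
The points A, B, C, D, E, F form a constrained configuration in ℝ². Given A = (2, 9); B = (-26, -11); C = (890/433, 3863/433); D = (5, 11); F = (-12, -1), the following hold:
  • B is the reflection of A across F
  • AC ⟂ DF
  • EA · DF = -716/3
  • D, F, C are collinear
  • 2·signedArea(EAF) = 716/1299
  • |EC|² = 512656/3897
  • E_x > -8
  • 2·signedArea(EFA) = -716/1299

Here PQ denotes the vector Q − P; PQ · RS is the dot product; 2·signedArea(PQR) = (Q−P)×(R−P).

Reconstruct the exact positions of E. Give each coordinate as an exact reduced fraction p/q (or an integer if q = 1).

E = (-9502/1299, 999/433)

1. E_x = -9502/1299  [2·signedArea(EAF) = 716/1299 ∩ EA · DF = -716/3]
2. E_y = 999/433  [2·signedArea(EAF) = 716/1299 ∩ EA · DF = -716/3]
   → E = (-9502/1299, 999/433)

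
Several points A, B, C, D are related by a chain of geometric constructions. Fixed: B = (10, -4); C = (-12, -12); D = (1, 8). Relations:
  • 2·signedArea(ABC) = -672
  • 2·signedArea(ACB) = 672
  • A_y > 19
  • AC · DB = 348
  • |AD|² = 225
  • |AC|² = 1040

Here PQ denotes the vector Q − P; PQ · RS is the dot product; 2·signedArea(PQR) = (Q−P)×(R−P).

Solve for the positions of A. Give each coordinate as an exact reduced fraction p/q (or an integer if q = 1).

A = (-8, 20)

1. A_x = -8  [2·signedArea(ACB) = 672 ∩ AC · DB = 348]
2. A_y = 20  [2·signedArea(ACB) = 672 ∩ AC · DB = 348]
   → A = (-8, 20)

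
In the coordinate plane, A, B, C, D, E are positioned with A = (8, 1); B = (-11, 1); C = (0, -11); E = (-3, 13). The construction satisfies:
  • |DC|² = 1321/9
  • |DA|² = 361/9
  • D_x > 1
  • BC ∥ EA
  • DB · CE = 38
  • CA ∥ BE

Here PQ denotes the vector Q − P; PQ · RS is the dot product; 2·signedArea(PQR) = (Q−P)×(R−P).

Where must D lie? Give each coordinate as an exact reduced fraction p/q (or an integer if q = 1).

D = (5/3, 1)

1. D_x = 5/3  [line 3·x + -24·y + 19 = 0 ∩ |DC|² = 1321/9]
2. D_y = 1  [line 3·x + -24·y + 19 = 0 ∩ |DC|² = 1321/9]
   → D = (5/3, 1)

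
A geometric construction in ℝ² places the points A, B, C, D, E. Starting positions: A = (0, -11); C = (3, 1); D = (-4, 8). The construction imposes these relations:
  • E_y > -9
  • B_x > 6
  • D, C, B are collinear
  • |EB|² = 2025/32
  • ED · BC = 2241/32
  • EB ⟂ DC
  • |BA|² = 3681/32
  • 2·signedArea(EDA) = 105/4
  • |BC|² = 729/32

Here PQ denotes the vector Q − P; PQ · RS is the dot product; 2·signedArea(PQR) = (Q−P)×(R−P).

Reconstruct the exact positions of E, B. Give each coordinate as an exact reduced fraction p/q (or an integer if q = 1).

1. B_x = 51/8  [line 7·x + 7·y + -28 = 0 ∩ |BC|² = 729/32]
2. B_y = -19/8  [line 7·x + 7·y + -28 = 0 ∩ |BC|² = 729/32]
   → B = (51/8, -19/8)
3. E_x = 3/4  [ED · BC = 2241/32 ∩ 2·signedArea(EDA) = 105/4]
4. E_y = -8  [ED · BC = 2241/32 ∩ 2·signedArea(EDA) = 105/4]
   → E = (3/4, -8)

B = (51/8, -19/8)
E = (3/4, -8)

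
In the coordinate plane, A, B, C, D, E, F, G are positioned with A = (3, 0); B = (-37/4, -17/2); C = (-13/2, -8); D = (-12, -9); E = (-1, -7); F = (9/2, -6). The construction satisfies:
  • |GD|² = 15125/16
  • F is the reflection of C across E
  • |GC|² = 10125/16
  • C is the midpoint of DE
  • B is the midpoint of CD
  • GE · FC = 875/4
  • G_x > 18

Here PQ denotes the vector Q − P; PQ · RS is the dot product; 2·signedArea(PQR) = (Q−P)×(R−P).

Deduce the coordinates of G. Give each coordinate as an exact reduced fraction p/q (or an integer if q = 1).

G = (73/4, -7/2)

1. G_x = 73/4  [line 11·x + 2·y + -775/4 = 0 ∩ |GC|² = 10125/16]
2. G_y = -7/2  [line 11·x + 2·y + -775/4 = 0 ∩ |GC|² = 10125/16]
   → G = (73/4, -7/2)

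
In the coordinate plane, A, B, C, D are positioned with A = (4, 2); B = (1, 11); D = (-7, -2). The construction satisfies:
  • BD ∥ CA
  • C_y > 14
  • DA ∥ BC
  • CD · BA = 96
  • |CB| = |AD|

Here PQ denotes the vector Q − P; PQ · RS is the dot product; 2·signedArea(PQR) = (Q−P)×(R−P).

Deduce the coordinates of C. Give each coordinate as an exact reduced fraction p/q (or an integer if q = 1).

1. C_x = 12  [BD ∥ CA ∩ DA ∥ BC]
2. C_y = 15  [BD ∥ CA ∩ DA ∥ BC]
   → C = (12, 15)

C = (12, 15)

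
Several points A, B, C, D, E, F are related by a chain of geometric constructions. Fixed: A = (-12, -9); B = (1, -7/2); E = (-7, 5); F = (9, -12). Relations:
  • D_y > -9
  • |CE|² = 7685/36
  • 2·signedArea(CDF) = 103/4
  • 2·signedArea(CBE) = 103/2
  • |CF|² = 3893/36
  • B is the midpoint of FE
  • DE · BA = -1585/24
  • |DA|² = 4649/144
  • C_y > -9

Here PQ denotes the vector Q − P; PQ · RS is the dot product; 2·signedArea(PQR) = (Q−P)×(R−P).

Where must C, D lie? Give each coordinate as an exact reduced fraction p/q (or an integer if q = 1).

1. C_x = -2/3  [line -17/2·x + -8·y + -71 = 0 ∩ |CF|² = 3893/36]
2. C_y = -49/6  [line -17/2·x + -8·y + -71 = 0 ∩ |CF|² = 3893/36]
   → C = (-2/3, -49/6)
3. D_x = -19/3  [DE · BA = -1585/24 ∩ 2·signedArea(CDF) = 103/4]
4. D_y = -103/12  [DE · BA = -1585/24 ∩ 2·signedArea(CDF) = 103/4]
   → D = (-19/3, -103/12)

C = (-2/3, -49/6)
D = (-19/3, -103/12)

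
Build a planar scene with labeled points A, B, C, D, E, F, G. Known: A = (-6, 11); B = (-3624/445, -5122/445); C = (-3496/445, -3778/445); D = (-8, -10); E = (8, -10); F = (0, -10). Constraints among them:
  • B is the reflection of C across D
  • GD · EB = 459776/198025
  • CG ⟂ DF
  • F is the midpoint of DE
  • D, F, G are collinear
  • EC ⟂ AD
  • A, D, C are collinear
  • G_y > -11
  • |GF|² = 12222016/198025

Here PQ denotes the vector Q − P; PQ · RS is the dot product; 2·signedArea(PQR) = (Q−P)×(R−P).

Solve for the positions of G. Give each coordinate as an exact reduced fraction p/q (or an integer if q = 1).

1. G_x = -3496/445  [D, F, G are collinear ∩ CG ⟂ DF]
2. G_y = -10  [D, F, G are collinear ∩ CG ⟂ DF]
   → G = (-3496/445, -10)

G = (-3496/445, -10)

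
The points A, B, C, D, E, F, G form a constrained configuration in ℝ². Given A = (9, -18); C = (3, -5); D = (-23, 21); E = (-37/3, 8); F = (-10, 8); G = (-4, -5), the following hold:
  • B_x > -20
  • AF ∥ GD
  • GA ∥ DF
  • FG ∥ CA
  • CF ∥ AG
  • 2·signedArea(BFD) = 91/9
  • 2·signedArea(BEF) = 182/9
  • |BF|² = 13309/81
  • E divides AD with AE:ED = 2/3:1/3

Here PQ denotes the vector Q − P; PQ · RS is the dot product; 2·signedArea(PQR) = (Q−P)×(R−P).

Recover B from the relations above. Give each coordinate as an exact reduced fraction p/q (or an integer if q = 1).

B = (-175/9, 50/3)

1. B_x = -175/9  [2·signedArea(BEF) = 182/9 ∩ 2·signedArea(BFD) = 91/9]
2. B_y = 50/3  [2·signedArea(BEF) = 182/9 ∩ 2·signedArea(BFD) = 91/9]
   → B = (-175/9, 50/3)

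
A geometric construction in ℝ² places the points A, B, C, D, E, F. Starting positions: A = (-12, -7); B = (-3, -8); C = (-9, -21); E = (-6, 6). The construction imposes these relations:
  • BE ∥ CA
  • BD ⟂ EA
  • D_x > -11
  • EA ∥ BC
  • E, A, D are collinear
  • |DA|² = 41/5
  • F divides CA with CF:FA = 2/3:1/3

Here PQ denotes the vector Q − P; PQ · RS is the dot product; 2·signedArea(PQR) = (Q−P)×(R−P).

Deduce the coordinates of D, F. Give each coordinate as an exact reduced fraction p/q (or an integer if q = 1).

1. D_x = -54/5  [E, A, D are collinear ∩ BD ⟂ EA]
2. D_y = -22/5  [E, A, D are collinear ∩ BD ⟂ EA]
   → D = (-54/5, -22/5)
3. F_x = -11  [F divides CA with CF:FA = 2/3:1/3]
4. F_y = -35/3  [F divides CA with CF:FA = 2/3:1/3]
   → F = (-11, -35/3)

D = (-54/5, -22/5)
F = (-11, -35/3)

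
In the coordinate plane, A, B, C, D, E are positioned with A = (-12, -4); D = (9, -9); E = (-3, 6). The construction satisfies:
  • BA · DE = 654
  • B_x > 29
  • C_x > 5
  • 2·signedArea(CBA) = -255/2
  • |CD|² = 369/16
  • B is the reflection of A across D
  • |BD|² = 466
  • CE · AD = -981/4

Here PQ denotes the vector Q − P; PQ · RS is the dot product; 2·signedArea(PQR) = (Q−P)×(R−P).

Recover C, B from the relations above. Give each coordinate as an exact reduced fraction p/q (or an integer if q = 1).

1. C_x = 6  [line -21·x + 5·y + 609/4 = 0 ∩ |CD|² = 369/16]
2. C_y = -21/4  [line -21·x + 5·y + 609/4 = 0 ∩ |CD|² = 369/16]
   → C = (6, -21/4)
3. B_x = 30  [B is the reflection of A across D]
4. B_y = -14  [B is the reflection of A across D]
   → B = (30, -14)

B = (30, -14)
C = (6, -21/4)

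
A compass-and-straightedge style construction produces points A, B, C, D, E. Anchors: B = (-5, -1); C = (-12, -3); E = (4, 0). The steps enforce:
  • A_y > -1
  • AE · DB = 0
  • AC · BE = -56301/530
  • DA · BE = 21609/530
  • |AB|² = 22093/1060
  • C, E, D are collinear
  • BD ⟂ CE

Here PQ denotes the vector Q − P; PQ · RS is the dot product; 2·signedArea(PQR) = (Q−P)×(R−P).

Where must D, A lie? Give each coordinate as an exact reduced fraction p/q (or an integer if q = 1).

A = (-116/265, -441/530)
D = (-1292/265, -441/265)

1. D_x = -1292/265  [C, E, D are collinear ∩ BD ⟂ CE]
2. D_y = -441/265  [C, E, D are collinear ∩ BD ⟂ CE]
   → D = (-1292/265, -441/265)
3. A_x = -116/265  [AE · DB = 0 ∩ DA · BE = 21609/530]
4. A_y = -441/530  [AE · DB = 0 ∩ DA · BE = 21609/530]
   → A = (-116/265, -441/530)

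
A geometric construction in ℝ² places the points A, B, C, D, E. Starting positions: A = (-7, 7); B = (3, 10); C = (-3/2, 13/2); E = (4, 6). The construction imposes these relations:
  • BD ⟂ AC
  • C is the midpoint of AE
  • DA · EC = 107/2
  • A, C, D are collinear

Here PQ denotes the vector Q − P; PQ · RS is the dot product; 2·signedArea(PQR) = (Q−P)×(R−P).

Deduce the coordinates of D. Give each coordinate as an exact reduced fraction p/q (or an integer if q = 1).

D = (323/122, 747/122)

1. D_x = 323/122  [A, C, D are collinear ∩ BD ⟂ AC]
2. D_y = 747/122  [A, C, D are collinear ∩ BD ⟂ AC]
   → D = (323/122, 747/122)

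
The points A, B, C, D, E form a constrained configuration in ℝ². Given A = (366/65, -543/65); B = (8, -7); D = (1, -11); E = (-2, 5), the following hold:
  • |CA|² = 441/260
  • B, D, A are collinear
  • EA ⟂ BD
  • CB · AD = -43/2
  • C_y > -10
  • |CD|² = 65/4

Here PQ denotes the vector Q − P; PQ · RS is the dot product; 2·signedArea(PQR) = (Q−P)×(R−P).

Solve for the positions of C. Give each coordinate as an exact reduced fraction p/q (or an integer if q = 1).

C = (9/2, -9)

1. C_x = 9/2  [line 301/65·x + 172/65·y + 387/130 = 0 ∩ |CD|² = 65/4]
2. C_y = -9  [line 301/65·x + 172/65·y + 387/130 = 0 ∩ |CD|² = 65/4]
   → C = (9/2, -9)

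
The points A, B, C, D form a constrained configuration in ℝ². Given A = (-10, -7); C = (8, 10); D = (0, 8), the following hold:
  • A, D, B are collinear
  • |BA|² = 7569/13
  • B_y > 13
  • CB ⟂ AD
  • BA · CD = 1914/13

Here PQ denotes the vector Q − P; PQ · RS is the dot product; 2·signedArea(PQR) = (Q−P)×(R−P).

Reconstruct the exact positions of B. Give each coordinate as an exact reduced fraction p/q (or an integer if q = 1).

1. B_x = 44/13  [A, D, B are collinear ∩ CB ⟂ AD]
2. B_y = 170/13  [A, D, B are collinear ∩ CB ⟂ AD]
   → B = (44/13, 170/13)

B = (44/13, 170/13)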